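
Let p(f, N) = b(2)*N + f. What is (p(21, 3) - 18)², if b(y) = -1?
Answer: 0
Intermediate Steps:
p(f, N) = f - N (p(f, N) = -N + f = f - N)
(p(21, 3) - 18)² = ((21 - 1*3) - 18)² = ((21 - 3) - 18)² = (18 - 18)² = 0² = 0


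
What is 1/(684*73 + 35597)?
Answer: 1/85529 ≈ 1.1692e-5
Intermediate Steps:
1/(684*73 + 35597) = 1/(49932 + 35597) = 1/85529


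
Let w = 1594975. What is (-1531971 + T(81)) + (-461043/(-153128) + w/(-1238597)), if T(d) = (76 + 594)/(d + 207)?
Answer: -5230058364605874875/3413949865488 ≈ -1.5320e+6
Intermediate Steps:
T(d) = 670/(207 + d)
(-1531971 + T(81)) + (-461043/(-153128) + w/(-1238597)) = (-1531971 + 670/(207 + 81)) + (-461043/(-153128) + 1594975/(-1238597)) = (-1531971 + 670/288) + (-461043*(-1/153128) + 1594975*(-1/1238597)) = (-1531971 + 670*(1/288)) + (461043/153128 - 1594975/1238597) = (-1531971 + 335/144) + 326811144871/189663881416 = -220603489/144 + 326811144871/189663881416 = -5230058364605874875/3413949865488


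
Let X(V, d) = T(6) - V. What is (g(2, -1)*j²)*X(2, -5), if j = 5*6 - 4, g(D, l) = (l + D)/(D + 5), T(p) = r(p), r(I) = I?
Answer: 2704/7 ≈ 386.29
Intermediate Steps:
T(p) = p
X(V, d) = 6 - V
g(D, l) = (D + l)/(5 + D)
j = 26 (j = 30 - 4 = 26)
(g(2, -1)*j²)*X(2, -5) = (((2 - 1)/(5 + 2))*26²)*(6 - 1*2) = ((1/7)*676)*(6 - 2) = (((⅐)*1)*676)*4 = ((⅐)*676)*4 = (676/7)*4 = 2704/7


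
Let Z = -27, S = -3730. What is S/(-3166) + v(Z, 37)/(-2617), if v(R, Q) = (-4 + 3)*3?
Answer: 4885454/4142711 ≈ 1.1793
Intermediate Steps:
v(R, Q) = -3 (v(R, Q) = -1*3 = -3)
S/(-3166) + v(Z, 37)/(-2617) = -3730/(-3166) - 3/(-2617) = -3730*(-1/3166) - 3*(-1/2617) = 1865/1583 + 3/2617 = 4885454/4142711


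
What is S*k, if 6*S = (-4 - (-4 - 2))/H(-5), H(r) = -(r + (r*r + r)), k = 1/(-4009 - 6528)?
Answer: 1/474165 ≈ 2.1090e-6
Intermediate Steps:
k = -1/10537 (k = 1/(-10537) = -1/10537 ≈ -9.4904e-5)
H(r) = -r² - 2*r (H(r) = -(r + (r² + r)) = -(r + (r + r²)) = -(r² + 2*r) = -r² - 2*r)
S = -1/45 (S = ((-4 - (-4 - 2))/((-1*(-5)*(2 - 5))))/6 = ((-4 - 1*(-6))/((-1*(-5)*(-3))))/6 = ((-4 + 6)/(-15))/6 = (2*(-1/15))/6 = (⅙)*(-2/15) = -1/45 ≈ -0.022222)
S*k = -1/45*(-1/10537) = 1/474165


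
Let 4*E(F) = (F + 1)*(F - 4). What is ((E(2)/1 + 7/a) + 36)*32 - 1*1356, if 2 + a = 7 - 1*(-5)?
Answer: -1148/5 ≈ -229.60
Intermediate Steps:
a = 10 (a = -2 + (7 - 1*(-5)) = -2 + (7 + 5) = -2 + 12 = 10)
E(F) = (1 + F)*(-4 + F)/4 (E(F) = ((F + 1)*(F - 4))/4 = ((1 + F)*(-4 + F))/4 = (1 + F)*(-4 + F)/4)
((E(2)/1 + 7/a) + 36)*32 - 1*1356 = (((-1 - ¾*2 + (¼)*2²)/1 + 7/10) + 36)*32 - 1*1356 = (((-1 - 3/2 + (¼)*4)*1 + 7*(⅒)) + 36)*32 - 1356 = (((-1 - 3/2 + 1)*1 + 7/10) + 36)*32 - 1356 = ((-3/2*1 + 7/10) + 36)*32 - 1356 = ((-3/2 + 7/10) + 36)*32 - 1356 = (-⅘ + 36)*32 - 1356 = (176/5)*32 - 1356 = 5632/5 - 1356 = -1148/5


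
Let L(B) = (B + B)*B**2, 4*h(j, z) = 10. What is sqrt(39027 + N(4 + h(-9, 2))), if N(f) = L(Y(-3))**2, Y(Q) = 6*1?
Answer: sqrt(225651) ≈ 475.03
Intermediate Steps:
h(j, z) = 5/2 (h(j, z) = (1/4)*10 = 5/2)
Y(Q) = 6
L(B) = 2*B**3 (L(B) = (2*B)*B**2 = 2*B**3)
N(f) = 186624 (N(f) = (2*6**3)**2 = (2*216)**2 = 432**2 = 186624)
sqrt(39027 + N(4 + h(-9, 2))) = sqrt(39027 + 186624) = sqrt(225651)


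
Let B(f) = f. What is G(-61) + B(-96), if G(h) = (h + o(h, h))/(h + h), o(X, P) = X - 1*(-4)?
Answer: -5797/61 ≈ -95.033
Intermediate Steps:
o(X, P) = 4 + X (o(X, P) = X + 4 = 4 + X)
G(h) = (4 + 2*h)/(2*h) (G(h) = (h + (4 + h))/(h + h) = (4 + 2*h)/((2*h)) = (4 + 2*h)*(1/(2*h)) = (4 + 2*h)/(2*h))
G(-61) + B(-96) = (2 - 61)/(-61) - 96 = -1/61*(-59) - 96 = 59/61 - 96 = -5797/61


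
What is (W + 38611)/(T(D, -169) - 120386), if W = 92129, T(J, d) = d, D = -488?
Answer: -8716/8037 ≈ -1.0845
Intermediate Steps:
(W + 38611)/(T(D, -169) - 120386) = (92129 + 38611)/(-169 - 120386) = 130740/(-120555) = 130740*(-1/120555) = -8716/8037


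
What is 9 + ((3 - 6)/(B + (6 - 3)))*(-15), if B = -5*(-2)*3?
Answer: 114/11 ≈ 10.364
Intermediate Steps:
B = 30 (B = 10*3 = 30)
9 + ((3 - 6)/(B + (6 - 3)))*(-15) = 9 + ((3 - 6)/(30 + (6 - 3)))*(-15) = 9 - 3/(30 + 3)*(-15) = 9 - 3/33*(-15) = 9 - 3*1/33*(-15) = 9 - 1/11*(-15) = 9 + 15/11 = 114/11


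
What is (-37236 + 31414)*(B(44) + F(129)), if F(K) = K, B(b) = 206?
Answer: -1950370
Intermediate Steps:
(-37236 + 31414)*(B(44) + F(129)) = (-37236 + 31414)*(206 + 129) = -5822*335 = -1950370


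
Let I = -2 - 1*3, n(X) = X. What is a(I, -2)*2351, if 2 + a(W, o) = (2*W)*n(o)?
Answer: 42318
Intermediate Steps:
I = -5 (I = -2 - 3 = -5)
a(W, o) = -2 + 2*W*o (a(W, o) = -2 + (2*W)*o = -2 + 2*W*o)
a(I, -2)*2351 = (-2 + 2*(-5)*(-2))*2351 = (-2 + 20)*2351 = 18*2351 = 42318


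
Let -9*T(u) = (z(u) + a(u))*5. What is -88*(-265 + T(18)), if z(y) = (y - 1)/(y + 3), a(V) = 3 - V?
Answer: 4276360/189 ≈ 22626.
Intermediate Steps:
z(y) = (-1 + y)/(3 + y)
T(u) = -5/3 + 5*u/9 - 5*(-1 + u)/(9*(3 + u)) (T(u) = -((-1 + u)/(3 + u) + (3 - u))*5/9 = -(3 - u + (-1 + u)/(3 + u))*5/9 = -(15 - 5*u + 5*(-1 + u)/(3 + u))/9 = -5/3 + 5*u/9 - 5*(-1 + u)/(9*(3 + u)))
-88*(-265 + T(18)) = -88*(-265 + 5*(-8 + 18² - 1*18)/(9*(3 + 18))) = -88*(-265 + (5/9)*(-8 + 324 - 18)/21) = -88*(-265 + (5/9)*(1/21)*298) = -88*(-265 + 1490/189) = -88*(-48595/189) = 4276360/189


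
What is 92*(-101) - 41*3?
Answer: -9415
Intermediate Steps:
92*(-101) - 41*3 = -9292 - 123 = -9415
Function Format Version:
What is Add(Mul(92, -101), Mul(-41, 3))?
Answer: -9415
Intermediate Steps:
Add(Mul(92, -101), Mul(-41, 3)) = Add(-9292, -123) = -9415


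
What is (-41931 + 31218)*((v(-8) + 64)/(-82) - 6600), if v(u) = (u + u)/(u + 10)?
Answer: 2899237764/41 ≈ 7.0713e+7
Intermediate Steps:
v(u) = 2*u/(10 + u) (v(u) = (2*u)/(10 + u) = 2*u/(10 + u))
(-41931 + 31218)*((v(-8) + 64)/(-82) - 6600) = (-41931 + 31218)*((2*(-8)/(10 - 8) + 64)/(-82) - 6600) = -10713*((2*(-8)/2 + 64)*(-1/82) - 6600) = -10713*((2*(-8)*(½) + 64)*(-1/82) - 6600) = -10713*((-8 + 64)*(-1/82) - 6600) = -10713*(56*(-1/82) - 6600) = -10713*(-28/41 - 6600) = -10713*(-270628/41) = 2899237764/41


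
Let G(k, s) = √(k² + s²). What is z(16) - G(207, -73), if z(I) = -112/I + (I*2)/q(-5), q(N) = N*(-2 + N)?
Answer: -213/35 - √48178 ≈ -225.58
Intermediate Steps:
z(I) = -112/I + 2*I/35 (z(I) = -112/I + (I*2)/((-5*(-2 - 5))) = -112/I + (2*I)/((-5*(-7))) = -112/I + (2*I)/35 = -112/I + (2*I)*(1/35) = -112/I + 2*I/35)
z(16) - G(207, -73) = (-112/16 + (2/35)*16) - √(207² + (-73)²) = (-112*1/16 + 32/35) - √(42849 + 5329) = (-7 + 32/35) - √48178 = -213/35 - √48178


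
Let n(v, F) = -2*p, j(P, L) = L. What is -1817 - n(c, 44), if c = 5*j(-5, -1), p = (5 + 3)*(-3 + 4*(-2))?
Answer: -1993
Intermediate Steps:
p = -88 (p = 8*(-3 - 8) = 8*(-11) = -88)
c = -5 (c = 5*(-1) = -5)
n(v, F) = 176 (n(v, F) = -2*(-88) = 176)
-1817 - n(c, 44) = -1817 - 1*176 = -1817 - 176 = -1993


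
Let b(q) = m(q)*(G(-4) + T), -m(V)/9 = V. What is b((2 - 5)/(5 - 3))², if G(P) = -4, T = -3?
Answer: 35721/4 ≈ 8930.3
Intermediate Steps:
m(V) = -9*V
b(q) = 63*q (b(q) = (-9*q)*(-4 - 3) = -9*q*(-7) = 63*q)
b((2 - 5)/(5 - 3))² = (63*((2 - 5)/(5 - 3)))² = (63*(-3/2))² = (-189/2)² = 35721/4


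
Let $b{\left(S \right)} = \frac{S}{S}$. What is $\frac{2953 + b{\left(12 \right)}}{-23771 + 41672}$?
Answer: $\frac{2954}{17901} \approx 0.16502$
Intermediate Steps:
$b{\left(S \right)} = 1$
$\frac{2953 + b{\left(12 \right)}}{-23771 + 41672} = \frac{2953 + 1}{-23771 + 41672} = \frac{2954}{17901}$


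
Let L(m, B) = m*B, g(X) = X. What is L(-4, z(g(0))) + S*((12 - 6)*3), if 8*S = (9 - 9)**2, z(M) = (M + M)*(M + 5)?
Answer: 0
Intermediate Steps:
z(M) = 2*M*(5 + M) (z(M) = (2*M)*(5 + M) = 2*M*(5 + M))
L(m, B) = B*m
S = 0 (S = (9 - 9)**2/8 = (1/8)*0**2 = (1/8)*0 = 0)
L(-4, z(g(0))) + S*((12 - 6)*3) = (2*0*(5 + 0))*(-4) + 0*((12 - 6)*3) = (2*0*5)*(-4) + 0*(6*3) = 0*(-4) + 0*18 = 0 + 0 = 0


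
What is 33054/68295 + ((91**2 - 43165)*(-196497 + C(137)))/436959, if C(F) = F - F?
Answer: 17338868233498/1105263515 ≈ 15688.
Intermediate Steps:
C(F) = 0
33054/68295 + ((91**2 - 43165)*(-196497 + C(137)))/436959 = 33054/68295 + ((91**2 - 43165)*(-196497 + 0))/436959 = 33054*(1/68295) + ((8281 - 43165)*(-196497))*(1/436959) = 11018/22765 - 34884*(-196497)*(1/436959) = 11018/22765 + 6854601348*(1/436959) = 11018/22765 + 761622372/48551 = 17338868233498/1105263515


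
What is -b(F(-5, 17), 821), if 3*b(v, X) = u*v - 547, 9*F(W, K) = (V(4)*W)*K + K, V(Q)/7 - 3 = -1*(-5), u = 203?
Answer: 107528/3 ≈ 35843.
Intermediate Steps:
V(Q) = 56 (V(Q) = 21 + 7*(-1*(-5)) = 21 + 7*5 = 21 + 35 = 56)
F(W, K) = K/9 + 56*K*W/9 (F(W, K) = ((56*W)*K + K)/9 = (56*K*W + K)/9 = (K + 56*K*W)/9 = K/9 + 56*K*W/9)
b(v, X) = -547/3 + 203*v/3 (b(v, X) = (203*v - 547)/3 = (-547 + 203*v)/3 = -547/3 + 203*v/3)
-b(F(-5, 17), 821) = -(-547/3 + 203*((1/9)*17*(1 + 56*(-5)))/3) = -(-547/3 + 203*((1/9)*17*(1 - 280))/3) = -(-547/3 + 203*((1/9)*17*(-279))/3) = -(-547/3 + (203/3)*(-527)) = -(-547/3 - 106981/3) = -1*(-107528/3) = 107528/3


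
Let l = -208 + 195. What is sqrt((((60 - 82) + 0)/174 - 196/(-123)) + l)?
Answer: I*sqrt(146739246)/3567 ≈ 3.396*I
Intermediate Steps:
l = -13
sqrt((((60 - 82) + 0)/174 - 196/(-123)) + l) = sqrt((((60 - 82) + 0)/174 - 196/(-123)) - 13) = sqrt(((-22 + 0)*(1/174) - 196*(-1/123)) - 13) = sqrt((-22*1/174 + 196/123) - 13) = sqrt((-11/87 + 196/123) - 13) = sqrt(5233/3567 - 13) = sqrt(-41138/3567) = I*sqrt(146739246)/3567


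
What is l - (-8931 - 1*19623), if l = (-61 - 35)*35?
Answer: 25194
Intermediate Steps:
l = -3360 (l = -96*35 = -3360)
l - (-8931 - 1*19623) = -3360 - (-8931 - 1*19623) = -3360 - (-8931 - 19623) = -3360 - 1*(-28554) = -3360 + 28554 = 25194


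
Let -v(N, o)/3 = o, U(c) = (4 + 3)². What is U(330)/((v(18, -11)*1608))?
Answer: 49/53064 ≈ 0.00092341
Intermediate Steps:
U(c) = 49 (U(c) = 7² = 49)
v(N, o) = -3*o
U(330)/((v(18, -11)*1608)) = 49/((-3*(-11)*1608)) = 49/((33*1608)) = 49/53064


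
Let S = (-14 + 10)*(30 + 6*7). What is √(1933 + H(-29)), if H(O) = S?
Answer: √1645 ≈ 40.559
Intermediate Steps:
S = -288 (S = -4*(30 + 42) = -4*72 = -288)
H(O) = -288
√(1933 + H(-29)) = √(1933 - 288) = √1645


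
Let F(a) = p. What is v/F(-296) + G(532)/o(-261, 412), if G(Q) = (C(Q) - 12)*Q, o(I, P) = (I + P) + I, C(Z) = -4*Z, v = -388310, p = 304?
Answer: 15169191/1672 ≈ 9072.5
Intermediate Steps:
o(I, P) = P + 2*I
F(a) = 304
G(Q) = Q*(-12 - 4*Q) (G(Q) = (-4*Q - 12)*Q = (-12 - 4*Q)*Q = Q*(-12 - 4*Q))
v/F(-296) + G(532)/o(-261, 412) = -388310/304 + (-4*532*(3 + 532))/(412 + 2*(-261)) = -388310*1/304 + (-4*532*535)/(412 - 522) = -194155/152 - 1138480/(-110) = -194155/152 - 1138480*(-1/110) = -194155/152 + 113848/11 = 15169191/1672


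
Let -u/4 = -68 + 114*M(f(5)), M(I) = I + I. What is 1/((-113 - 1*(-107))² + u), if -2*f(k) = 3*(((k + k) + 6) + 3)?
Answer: 1/26300 ≈ 3.8023e-5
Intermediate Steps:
f(k) = -27/2 - 3*k (f(k) = -3*(((k + k) + 6) + 3)/2 = -3*((2*k + 6) + 3)/2 = -3*((6 + 2*k) + 3)/2 = -3*(9 + 2*k)/2 = -(27 + 6*k)/2 = -27/2 - 3*k)
M(I) = 2*I
u = 26264 (u = -4*(-68 + 114*(2*(-27/2 - 3*5))) = -4*(-68 + 114*(2*(-27/2 - 15))) = -4*(-68 + 114*(2*(-57/2))) = -4*(-68 + 114*(-57)) = -4*(-68 - 6498) = -4*(-6566) = 26264)
1/((-113 - 1*(-107))² + u) = 1/((-113 - 1*(-107))² + 26264) = 1/((-113 + 107)² + 26264) = 1/((-6)² + 26264) = 1/(36 + 26264) = 1/26300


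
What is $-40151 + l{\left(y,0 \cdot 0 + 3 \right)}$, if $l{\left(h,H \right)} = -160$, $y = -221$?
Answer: $-40311$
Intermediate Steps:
$-40151 + l{\left(y,0 \cdot 0 + 3 \right)} = -40151 - 160 = -40311$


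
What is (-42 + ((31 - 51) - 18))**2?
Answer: 6400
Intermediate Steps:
(-42 + ((31 - 51) - 18))**2 = (-42 + (-20 - 18))**2 = (-42 - 38)**2 = (-80)**2 = 6400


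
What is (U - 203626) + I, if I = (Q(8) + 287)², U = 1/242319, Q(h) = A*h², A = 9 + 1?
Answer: 158889295258/242319 ≈ 6.5570e+5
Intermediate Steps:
A = 10
Q(h) = 10*h²
U = 1/242319 ≈ 4.1268e-6
I = 859329 (I = (10*8² + 287)² = (10*64 + 287)² = (640 + 287)² = 927² = 859329)
(U - 203626) + I = (1/242319 - 203626) + 859329 = -49342448693/242319 + 859329 = 158889295258/242319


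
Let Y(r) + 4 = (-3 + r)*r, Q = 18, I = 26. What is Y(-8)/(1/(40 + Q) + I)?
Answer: 1624/503 ≈ 3.2286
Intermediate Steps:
Y(r) = -4 + r*(-3 + r) (Y(r) = -4 + (-3 + r)*r = -4 + r*(-3 + r))
Y(-8)/(1/(40 + Q) + I) = (-4 + (-8)**2 - 3*(-8))/(1/(40 + 18) + 26) = (-4 + 64 + 24)/(1/58 + 26) = 84/(1/58 + 26) = 84/(1509/58) = 84*(58/1509) = 1624/503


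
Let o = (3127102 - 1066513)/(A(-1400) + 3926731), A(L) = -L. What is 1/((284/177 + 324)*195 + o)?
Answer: 77253243/4905071517077 ≈ 1.5750e-5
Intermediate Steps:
o = 686863/1309377 (o = (3127102 - 1066513)/(-1*(-1400) + 3926731) = 2060589/(1400 + 3926731) = 2060589/3928131 = 2060589*(1/3928131) = 686863/1309377 ≈ 0.52457)
1/((284/177 + 324)*195 + o) = 1/((284/177 + 324)*195 + 686863/1309377) = 1/((57632/177)*195 + 686863/1309377) = 1/(3746080/59 + 686863/1309377) = 1/(4905071517077/77253243) = 77253243/4905071517077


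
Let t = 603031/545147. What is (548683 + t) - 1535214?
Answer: -537803812026/545147 ≈ -9.8653e+5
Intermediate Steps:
t = 603031/545147 (t = 603031*(1/545147) = 603031/545147 ≈ 1.1062)
(548683 + t) - 1535214 = (548683 + 603031/545147) - 1535214 = 299113494432/545147 - 1535214 = -537803812026/545147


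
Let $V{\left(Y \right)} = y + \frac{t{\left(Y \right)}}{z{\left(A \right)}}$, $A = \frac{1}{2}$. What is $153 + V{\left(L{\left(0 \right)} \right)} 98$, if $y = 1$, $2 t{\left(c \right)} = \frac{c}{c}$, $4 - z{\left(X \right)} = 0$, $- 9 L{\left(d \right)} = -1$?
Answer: $\frac{1053}{4} \approx 263.25$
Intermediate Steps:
$L{\left(d \right)} = \frac{1}{9}$ ($L{\left(d \right)} = \left(- \frac{1}{9}\right) \left(-1\right) = \frac{1}{9}$)
$A = \frac{1}{2} \approx 0.5$
$z{\left(X \right)} = 4$ ($z{\left(X \right)} = 4 - 0 = 4 + 0 = 4$)
$t{\left(c \right)} = \frac{1}{2}$ ($t{\left(c \right)} = \frac{c \frac{1}{c}}{2} = \frac{1}{2} \cdot 1 = \frac{1}{2}$)
$V{\left(Y \right)} = \frac{9}{8}$ ($V{\left(Y \right)} = 1 + \frac{1}{2 \cdot 4} = 1 + \frac{1}{2} \cdot \frac{1}{4} = 1 + \frac{1}{8} = \frac{9}{8}$)
$153 + V{\left(L{\left(0 \right)} \right)} 98 = 153 + \frac{9}{8} \cdot 98 = 153 + \frac{441}{4} = \frac{1053}{4}$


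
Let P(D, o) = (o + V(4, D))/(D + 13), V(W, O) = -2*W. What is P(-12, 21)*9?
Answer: 117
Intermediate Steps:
P(D, o) = (-8 + o)/(13 + D) (P(D, o) = (o - 2*4)/(D + 13) = (o - 8)/(13 + D) = (-8 + o)/(13 + D))
P(-12, 21)*9 = ((-8 + 21)/(13 - 12))*9 = (13/1)*9 = (1*13)*9 = 13*9 = 117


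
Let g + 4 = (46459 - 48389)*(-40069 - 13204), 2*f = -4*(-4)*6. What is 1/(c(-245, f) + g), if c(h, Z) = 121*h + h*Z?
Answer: 1/102775481 ≈ 9.7299e-9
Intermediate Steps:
f = 48 (f = (-4*(-4)*6)/2 = (16*6)/2 = (½)*96 = 48)
c(h, Z) = 121*h + Z*h
g = 102816886 (g = -4 + (46459 - 48389)*(-40069 - 13204) = -4 - 1930*(-53273) = -4 + 102816890 = 102816886)
1/(c(-245, f) + g) = 1/(-245*(121 + 48) + 102816886) = 1/(-245*169 + 102816886) = 1/(-41405 + 102816886) = 1/102775481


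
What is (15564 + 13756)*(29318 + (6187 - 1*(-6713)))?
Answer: 1237831760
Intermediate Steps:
(15564 + 13756)*(29318 + (6187 - 1*(-6713))) = 29320*(29318 + (6187 + 6713)) = 29320*(29318 + 12900) = 29320*42218 = 1237831760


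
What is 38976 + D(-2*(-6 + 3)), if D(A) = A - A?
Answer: 38976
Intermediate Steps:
D(A) = 0
38976 + D(-2*(-6 + 3)) = 38976 + 0 = 38976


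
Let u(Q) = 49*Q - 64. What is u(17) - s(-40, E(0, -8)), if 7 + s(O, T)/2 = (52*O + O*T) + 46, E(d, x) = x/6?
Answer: 14233/3 ≈ 4744.3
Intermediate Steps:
E(d, x) = x/6 (E(d, x) = x*(1/6) = x/6)
s(O, T) = 78 + 104*O + 2*O*T (s(O, T) = -14 + 2*((52*O + O*T) + 46) = -14 + 2*(46 + 52*O + O*T) = -14 + (92 + 104*O + 2*O*T) = 78 + 104*O + 2*O*T)
u(Q) = -64 + 49*Q
u(17) - s(-40, E(0, -8)) = (-64 + 49*17) - (78 + 104*(-40) + 2*(-40)*((1/6)*(-8))) = (-64 + 833) - (78 - 4160 + 2*(-40)*(-4/3)) = 769 - (78 - 4160 + 320/3) = 769 - 1*(-11926/3) = 769 + 11926/3 = 14233/3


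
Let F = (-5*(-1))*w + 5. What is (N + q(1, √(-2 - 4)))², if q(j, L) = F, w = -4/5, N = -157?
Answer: 24336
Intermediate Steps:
w = -⅘ (w = -4*⅕ = -⅘ ≈ -0.80000)
F = 1 (F = -5*(-1)*(-⅘) + 5 = 5*(-⅘) + 5 = -4 + 5 = 1)
q(j, L) = 1
(N + q(1, √(-2 - 4)))² = (-157 + 1)² = (-156)² = 24336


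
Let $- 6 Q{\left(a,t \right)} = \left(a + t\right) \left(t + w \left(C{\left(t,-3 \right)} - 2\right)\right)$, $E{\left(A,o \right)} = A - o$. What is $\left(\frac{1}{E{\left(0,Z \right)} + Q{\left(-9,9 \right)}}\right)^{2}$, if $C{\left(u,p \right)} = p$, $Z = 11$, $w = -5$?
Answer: $\frac{1}{121} \approx 0.0082645$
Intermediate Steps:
$Q{\left(a,t \right)} = - \frac{\left(25 + t\right) \left(a + t\right)}{6}$ ($Q{\left(a,t \right)} = - \frac{\left(a + t\right) \left(t - 5 \left(-3 - 2\right)\right)}{6} = - \frac{\left(a + t\right) \left(t - -25\right)}{6} = - \frac{\left(a + t\right) \left(t + 25\right)}{6} = - \frac{\left(a + t\right) \left(25 + t\right)}{6} = - \frac{\left(25 + t\right) \left(a + t\right)}{6}$)
$\left(\frac{1}{E{\left(0,Z \right)} + Q{\left(-9,9 \right)}}\right)^{2} = \left(\frac{1}{\left(0 - 11\right) - \left(- \frac{27}{2} + \frac{27}{2}\right)}\right)^{2} = \left(\frac{1}{\left(0 - 11\right) + \left(\frac{75}{2} - \frac{75}{2} - \frac{27}{2} + \frac{27}{2}\right)}\right)^{2} = \left(\frac{1}{-11 + \left(\frac{75}{2} - \frac{75}{2} - \frac{27}{2} + \frac{27}{2}\right)}\right)^{2} = \left(\frac{1}{-11 + 0}\right)^{2} = \left(\frac{1}{-11}\right)^{2} = \left(- \frac{1}{11}\right)^{2} = \frac{1}{121}$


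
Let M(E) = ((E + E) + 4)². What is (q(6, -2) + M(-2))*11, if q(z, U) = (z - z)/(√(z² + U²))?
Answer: 0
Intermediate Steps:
q(z, U) = 0 (q(z, U) = 0/(√(U² + z²)) = 0/√(U² + z²) = 0)
M(E) = (4 + 2*E)² (M(E) = (2*E + 4)² = (4 + 2*E)²)
(q(6, -2) + M(-2))*11 = (0 + 4*(2 - 2)²)*11 = (0 + 4*0²)*11 = (0 + 4*0)*11 = (0 + 0)*11 = 0*11 = 0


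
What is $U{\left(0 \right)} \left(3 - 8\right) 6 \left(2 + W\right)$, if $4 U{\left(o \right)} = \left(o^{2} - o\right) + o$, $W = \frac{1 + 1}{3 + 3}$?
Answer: $0$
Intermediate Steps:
$W = \frac{1}{3}$ ($W = \frac{2}{6} = 2 \cdot \frac{1}{6} = \frac{1}{3} \approx 0.33333$)
$U{\left(o \right)} = \frac{o^{2}}{4}$ ($U{\left(o \right)} = \frac{\left(o^{2} - o\right) + o}{4} = \frac{o^{2}}{4}$)
$U{\left(0 \right)} \left(3 - 8\right) 6 \left(2 + W\right) = \frac{0^{2}}{4} \left(3 - 8\right) 6 \left(2 + \frac{1}{3}\right) = \frac{1}{4} \cdot 0 \left(-5\right) 6 \cdot \frac{7}{3} = 0 \left(-5\right) 14 = 0 \cdot 14 = 0$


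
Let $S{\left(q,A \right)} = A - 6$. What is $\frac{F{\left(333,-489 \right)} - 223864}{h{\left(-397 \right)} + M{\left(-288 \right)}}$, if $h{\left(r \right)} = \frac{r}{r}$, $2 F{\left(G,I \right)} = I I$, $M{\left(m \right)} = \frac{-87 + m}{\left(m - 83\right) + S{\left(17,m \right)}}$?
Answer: $- \frac{27744731}{416} \approx -66694.0$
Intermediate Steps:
$S{\left(q,A \right)} = -6 + A$
$M{\left(m \right)} = \frac{-87 + m}{-89 + 2 m}$ ($M{\left(m \right)} = \frac{-87 + m}{\left(m - 83\right) + \left(-6 + m\right)} = \frac{-87 + m}{\left(-83 + m\right) + \left(-6 + m\right)} = \frac{-87 + m}{-89 + 2 m}$)
$F{\left(G,I \right)} = \frac{I^{2}}{2}$ ($F{\left(G,I \right)} = \frac{I I}{2} = \frac{I^{2}}{2}$)
$h{\left(r \right)} = 1$
$\frac{F{\left(333,-489 \right)} - 223864}{h{\left(-397 \right)} + M{\left(-288 \right)}} = \frac{\frac{\left(-489\right)^{2}}{2} - 223864}{1 + \frac{-87 - 288}{-89 + 2 \left(-288\right)}} = \frac{\frac{1}{2} \cdot 239121 - 223864}{1 + \frac{1}{-89 - 576} \left(-375\right)} = \frac{\frac{239121}{2} - 223864}{1 + \frac{1}{-665} \left(-375\right)} = - \frac{208607}{2 \left(1 - - \frac{75}{133}\right)} = - \frac{208607}{2 \left(1 + \frac{75}{133}\right)} = - \frac{208607}{2 \cdot \frac{208}{133}} = \left(- \frac{208607}{2}\right) \frac{133}{208} = - \frac{27744731}{416}$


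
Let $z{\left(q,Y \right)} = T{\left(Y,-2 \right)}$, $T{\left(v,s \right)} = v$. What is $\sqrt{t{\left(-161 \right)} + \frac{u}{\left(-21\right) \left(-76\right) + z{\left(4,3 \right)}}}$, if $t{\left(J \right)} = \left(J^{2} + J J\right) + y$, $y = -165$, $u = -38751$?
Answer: $\frac{2 \sqrt{3668495623}}{533} \approx 227.27$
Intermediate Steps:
$z{\left(q,Y \right)} = Y$
$t{\left(J \right)} = -165 + 2 J^{2}$ ($t{\left(J \right)} = \left(J^{2} + J J\right) - 165 = \left(J^{2} + J^{2}\right) - 165 = 2 J^{2} - 165 = -165 + 2 J^{2}$)
$\sqrt{t{\left(-161 \right)} + \frac{u}{\left(-21\right) \left(-76\right) + z{\left(4,3 \right)}}} = \sqrt{\left(-165 + 2 \left(-161\right)^{2}\right) - \frac{38751}{\left(-21\right) \left(-76\right) + 3}} = \sqrt{\left(-165 + 2 \cdot 25921\right) - \frac{38751}{1596 + 3}} = \sqrt{\left(-165 + 51842\right) - \frac{38751}{1599}} = \sqrt{51677 - \frac{12917}{533}} = \sqrt{\frac{27530924}{533}} = \frac{2 \sqrt{3668495623}}{533}$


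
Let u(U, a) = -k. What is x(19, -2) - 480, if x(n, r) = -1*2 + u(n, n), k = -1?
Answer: -481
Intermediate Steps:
u(U, a) = 1 (u(U, a) = -1*(-1) = 1)
x(n, r) = -1 (x(n, r) = -1*2 + 1 = -2 + 1 = -1)
x(19, -2) - 480 = -1 - 480 = -481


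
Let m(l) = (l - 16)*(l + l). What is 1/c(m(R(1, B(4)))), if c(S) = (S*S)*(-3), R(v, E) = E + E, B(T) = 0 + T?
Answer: -1/49152 ≈ -2.0345e-5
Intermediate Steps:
B(T) = T
R(v, E) = 2*E
m(l) = 2*l*(-16 + l) (m(l) = (-16 + l)*(2*l) = 2*l*(-16 + l))
c(S) = -3*S² (c(S) = S²*(-3) = -3*S²)
1/c(m(R(1, B(4)))) = 1/(-3*256*(-16 + 2*4)²) = 1/(-3*256*(-16 + 8)²) = 1/(-3*(2*8*(-8))²) = 1/(-3*(-128)²) = 1/(-3*16384) = 1/(-49152) = -1/49152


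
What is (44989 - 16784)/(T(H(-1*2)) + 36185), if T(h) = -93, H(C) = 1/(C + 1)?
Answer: 28205/36092 ≈ 0.78148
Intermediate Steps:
H(C) = 1/(1 + C)
(44989 - 16784)/(T(H(-1*2)) + 36185) = (44989 - 16784)/(-93 + 36185) = 28205/36092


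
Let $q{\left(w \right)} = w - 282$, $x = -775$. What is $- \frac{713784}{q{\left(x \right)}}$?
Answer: $\frac{713784}{1057} \approx 675.29$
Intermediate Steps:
$q{\left(w \right)} = -282 + w$
$- \frac{713784}{q{\left(x \right)}} = - \frac{713784}{-282 - 775} = - \frac{713784}{-1057} = \left(-713784\right) \left(- \frac{1}{1057}\right) = \frac{713784}{1057}$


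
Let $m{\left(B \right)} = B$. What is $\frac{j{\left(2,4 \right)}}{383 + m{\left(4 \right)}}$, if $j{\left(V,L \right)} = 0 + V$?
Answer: $\frac{2}{387} \approx 0.005168$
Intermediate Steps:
$j{\left(V,L \right)} = V$
$\frac{j{\left(2,4 \right)}}{383 + m{\left(4 \right)}} = \frac{2}{383 + 4} = \frac{2}{387}$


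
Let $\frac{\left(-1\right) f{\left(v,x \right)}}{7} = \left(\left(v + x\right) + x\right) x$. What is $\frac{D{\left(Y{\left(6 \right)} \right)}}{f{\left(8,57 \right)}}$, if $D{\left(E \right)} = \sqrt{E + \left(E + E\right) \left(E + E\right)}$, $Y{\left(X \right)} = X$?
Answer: $- \frac{5 \sqrt{6}}{48678} \approx -0.0002516$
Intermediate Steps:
$f{\left(v,x \right)} = - 7 x \left(v + 2 x\right)$ ($f{\left(v,x \right)} = - 7 \left(\left(v + x\right) + x\right) x = - 7 \left(v + 2 x\right) x = - 7 x \left(v + 2 x\right)$)
$D{\left(E \right)} = \sqrt{E + 4 E^{2}}$ ($D{\left(E \right)} = \sqrt{E + 2 E 2 E} = \sqrt{E + 4 E^{2}}$)
$\frac{D{\left(Y{\left(6 \right)} \right)}}{f{\left(8,57 \right)}} = \frac{\sqrt{6 \left(1 + 4 \cdot 6\right)}}{\left(-7\right) 57 \left(8 + 2 \cdot 57\right)} = \frac{\sqrt{6 \left(1 + 24\right)}}{\left(-7\right) 57 \left(8 + 114\right)} = \frac{\sqrt{6 \cdot 25}}{\left(-7\right) 57 \cdot 122} = \frac{\sqrt{150}}{-48678} = 5 \sqrt{6} \left(- \frac{1}{48678}\right) = - \frac{5 \sqrt{6}}{48678}$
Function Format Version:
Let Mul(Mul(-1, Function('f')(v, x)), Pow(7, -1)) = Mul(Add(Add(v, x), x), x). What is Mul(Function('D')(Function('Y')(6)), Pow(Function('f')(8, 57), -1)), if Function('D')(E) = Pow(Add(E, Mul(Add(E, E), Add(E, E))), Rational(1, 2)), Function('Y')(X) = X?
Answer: Mul(Rational(-5, 48678), Pow(6, Rational(1, 2))) ≈ -0.00025160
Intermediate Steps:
Function('f')(v, x) = Mul(-7, x, Add(v, Mul(2, x))) (Function('f')(v, x) = Mul(-7, Mul(Add(Add(v, x), x), x)) = Mul(-7, Mul(Add(v, Mul(2, x)), x)) = Mul(-7, Mul(x, Add(v, Mul(2, x)))) = Mul(-7, x, Add(v, Mul(2, x))))
Function('D')(E) = Pow(Add(E, Mul(4, Pow(E, 2))), Rational(1, 2)) (Function('D')(E) = Pow(Add(E, Mul(Mul(2, E), Mul(2, E))), Rational(1, 2)) = Pow(Add(E, Mul(4, Pow(E, 2))), Rational(1, 2)))
Mul(Function('D')(Function('Y')(6)), Pow(Function('f')(8, 57), -1)) = Mul(Pow(Mul(6, Add(1, Mul(4, 6))), Rational(1, 2)), Pow(Mul(-7, 57, Add(8, Mul(2, 57))), -1)) = Mul(Pow(Mul(6, Add(1, 24)), Rational(1, 2)), Pow(Mul(-7, 57, Add(8, 114)), -1)) = Mul(Pow(Mul(6, 25), Rational(1, 2)), Pow(Mul(-7, 57, 122), -1)) = Mul(Pow(150, Rational(1, 2)), Pow(-48678, -1)) = Mul(Mul(5, Pow(6, Rational(1, 2))), Rational(-1, 48678)) = Mul(Rational(-5, 48678), Pow(6, Rational(1, 2)))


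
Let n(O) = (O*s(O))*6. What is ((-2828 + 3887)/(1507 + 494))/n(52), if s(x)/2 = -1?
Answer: -353/416208 ≈ -0.00084813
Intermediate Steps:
s(x) = -2 (s(x) = 2*(-1) = -2)
n(O) = -12*O (n(O) = (O*(-2))*6 = -2*O*6 = -12*O)
((-2828 + 3887)/(1507 + 494))/n(52) = ((-2828 + 3887)/(1507 + 494))/((-12*52)) = (1059/2001)/(-624) = (1059*(1/2001))*(-1/624) = (353/667)*(-1/624) = -353/416208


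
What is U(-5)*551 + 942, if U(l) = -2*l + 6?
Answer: 9758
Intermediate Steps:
U(l) = 6 - 2*l
U(-5)*551 + 942 = (6 - 2*(-5))*551 + 942 = (6 + 10)*551 + 942 = 16*551 + 942 = 8816 + 942 = 9758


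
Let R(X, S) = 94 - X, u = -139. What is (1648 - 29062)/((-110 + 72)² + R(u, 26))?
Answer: -9138/559 ≈ -16.347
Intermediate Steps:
(1648 - 29062)/((-110 + 72)² + R(u, 26)) = (1648 - 29062)/((-110 + 72)² + (94 - 1*(-139))) = -27414/((-38)² + (94 + 139)) = -27414/(1444 + 233) = -27414/1677 = -27414*1/1677 = -9138/559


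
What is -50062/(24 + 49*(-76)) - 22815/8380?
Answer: 16755203/1550300 ≈ 10.808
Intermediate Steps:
-50062/(24 + 49*(-76)) - 22815/8380 = -50062/(24 - 3724) - 22815*1/8380 = -50062/(-3700) - 4563/1676 = -50062*(-1/3700) - 4563/1676 = 25031/1850 - 4563/1676 = 16755203/1550300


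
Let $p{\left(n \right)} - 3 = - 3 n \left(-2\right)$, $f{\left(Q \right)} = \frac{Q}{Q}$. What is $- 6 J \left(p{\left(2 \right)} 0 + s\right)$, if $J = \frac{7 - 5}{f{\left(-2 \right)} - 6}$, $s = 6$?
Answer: $\frac{72}{5} \approx 14.4$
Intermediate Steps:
$f{\left(Q \right)} = 1$
$p{\left(n \right)} = 3 + 6 n$ ($p{\left(n \right)} = 3 + - 3 n \left(-2\right) = 3 + 6 n$)
$J = - \frac{2}{5}$ ($J = \frac{7 - 5}{1 - 6} = \frac{2}{-5} = 2 \left(- \frac{1}{5}\right) = - \frac{2}{5} \approx -0.4$)
$- 6 J \left(p{\left(2 \right)} 0 + s\right) = \left(-6\right) \left(- \frac{2}{5}\right) \left(\left(3 + 6 \cdot 2\right) 0 + 6\right) = \frac{12 \left(\left(3 + 12\right) 0 + 6\right)}{5} = \frac{12 \left(15 \cdot 0 + 6\right)}{5} = \frac{12 \left(0 + 6\right)}{5} = \frac{12}{5} \cdot 6 = \frac{72}{5}$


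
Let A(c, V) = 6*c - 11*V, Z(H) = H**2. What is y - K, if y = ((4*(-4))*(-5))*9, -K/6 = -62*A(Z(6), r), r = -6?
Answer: -104184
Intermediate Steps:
A(c, V) = -11*V + 6*c
K = 104904 (K = -(-372)*(-11*(-6) + 6*6**2) = -(-372)*(66 + 6*36) = -(-372)*(66 + 216) = -(-372)*282 = -6*(-17484) = 104904)
y = 720 (y = -16*(-5)*9 = 80*9 = 720)
y - K = 720 - 1*104904 = 720 - 104904 = -104184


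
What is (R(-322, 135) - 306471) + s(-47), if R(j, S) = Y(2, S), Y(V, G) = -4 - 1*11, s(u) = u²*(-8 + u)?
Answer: -427981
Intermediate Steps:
Y(V, G) = -15 (Y(V, G) = -4 - 11 = -15)
R(j, S) = -15
(R(-322, 135) - 306471) + s(-47) = (-15 - 306471) + (-47)²*(-8 - 47) = -306486 + 2209*(-55) = -306486 - 121495 = -427981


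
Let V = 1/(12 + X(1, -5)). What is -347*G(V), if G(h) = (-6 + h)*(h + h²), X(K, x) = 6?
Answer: 705451/5832 ≈ 120.96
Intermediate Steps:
V = 1/18 (V = 1/(12 + 6) = 1/18 ≈ 0.055556)
-347*G(V) = -347*(-6 + (1/18)² - 5*1/18)/18 = -347*(-6 + 1/324 - 5/18)/18 = -347*(-2033)/(18*324) = -347*(-2033/5832) = 705451/5832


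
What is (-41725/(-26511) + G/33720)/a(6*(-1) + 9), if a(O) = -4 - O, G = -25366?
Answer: -40804943/347647580 ≈ -0.11737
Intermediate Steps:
(-41725/(-26511) + G/33720)/a(6*(-1) + 9) = (-41725/(-26511) - 25366/33720)/(-4 - (6*(-1) + 9)) = (-41725*(-1/26511) - 25366*1/33720)/(-4 - (-6 + 9)) = (41725/26511 - 12683/16860)/(-4 - 1*3) = 40804943/(49663940*(-4 - 3)) = (40804943/49663940)/(-7) = (40804943/49663940)*(-⅐) = -40804943/347647580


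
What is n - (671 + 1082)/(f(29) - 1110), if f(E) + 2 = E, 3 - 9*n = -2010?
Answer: 81328/361 ≈ 225.29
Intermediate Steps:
n = 671/3 (n = 1/3 - 1/9*(-2010) = 1/3 + 670/3 = 671/3 ≈ 223.67)
f(E) = -2 + E
n - (671 + 1082)/(f(29) - 1110) = 671/3 - (671 + 1082)/((-2 + 29) - 1110) = 671/3 - 1753/(27 - 1110) = 671/3 - 1753/(-1083) = 671/3 - 1753*(-1)/1083 = 671/3 - 1*(-1753/1083) = 671/3 + 1753/1083 = 81328/361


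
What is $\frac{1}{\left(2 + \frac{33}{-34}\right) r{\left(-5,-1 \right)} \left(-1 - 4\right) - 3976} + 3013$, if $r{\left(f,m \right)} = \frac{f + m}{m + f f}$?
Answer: $\frac{1628710157}{540561} \approx 3013.0$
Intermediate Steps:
$r{\left(f,m \right)} = \frac{f + m}{m + f^{2}}$
$\frac{1}{\left(2 + \frac{33}{-34}\right) r{\left(-5,-1 \right)} \left(-1 - 4\right) - 3976} + 3013 = \frac{1}{\left(2 + \frac{33}{-34}\right) \frac{-5 - 1}{-1 + \left(-5\right)^{2}} \left(-1 - 4\right) - 3976} + 3013 = \frac{1}{\left(2 + 33 \left(- \frac{1}{34}\right)\right) \frac{1}{-1 + 25} \left(-6\right) \left(-5\right) - 3976} + 3013 = \frac{1}{\left(2 - \frac{33}{34}\right) \frac{1}{24} \left(-6\right) \left(-5\right) - 3976} + 3013 = \frac{1}{\frac{35 \cdot \frac{1}{24} \left(-6\right) \left(-5\right)}{34} - 3976} + 3013 = \frac{1}{\frac{35 \left(\left(- \frac{1}{4}\right) \left(-5\right)\right)}{34} - 3976} + 3013 = \frac{1}{\frac{35}{34} \cdot \frac{5}{4} - 3976} + 3013 = \frac{1}{\frac{175}{136} - 3976} + 3013 = \frac{1}{- \frac{540561}{136}} + 3013 = - \frac{136}{540561} + 3013 = \frac{1628710157}{540561}$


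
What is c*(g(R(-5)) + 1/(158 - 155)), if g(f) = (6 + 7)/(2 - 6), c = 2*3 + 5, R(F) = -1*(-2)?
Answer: -385/12 ≈ -32.083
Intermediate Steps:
R(F) = 2
c = 11 (c = 6 + 5 = 11)
g(f) = -13/4 (g(f) = 13/(-4) = 13*(-¼) = -13/4)
c*(g(R(-5)) + 1/(158 - 155)) = 11*(-13/4 + 1/(158 - 155)) = 11*(-13/4 + 1/3) = 11*(-13/4 + ⅓) = 11*(-35/12) = -385/12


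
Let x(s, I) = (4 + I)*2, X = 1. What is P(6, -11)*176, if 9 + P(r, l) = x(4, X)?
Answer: 176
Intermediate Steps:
x(s, I) = 8 + 2*I
P(r, l) = 1 (P(r, l) = -9 + (8 + 2*1) = -9 + (8 + 2) = -9 + 10 = 1)
P(6, -11)*176 = 1*176 = 176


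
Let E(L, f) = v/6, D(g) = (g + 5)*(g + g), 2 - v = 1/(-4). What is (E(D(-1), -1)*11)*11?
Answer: 363/8 ≈ 45.375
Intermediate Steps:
v = 9/4 (v = 2 - 1/(-4) = 2 - 1*(-1/4) = 2 + 1/4 = 9/4 ≈ 2.2500)
D(g) = 2*g*(5 + g) (D(g) = (5 + g)*(2*g) = 2*g*(5 + g))
E(L, f) = 3/8 (E(L, f) = (9/4)/6 = (9/4)*(1/6) = 3/8)
(E(D(-1), -1)*11)*11 = ((3/8)*11)*11 = (33/8)*11 = 363/8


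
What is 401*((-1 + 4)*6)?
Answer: 7218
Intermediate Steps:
401*((-1 + 4)*6) = 401*(3*6) = 401*18 = 7218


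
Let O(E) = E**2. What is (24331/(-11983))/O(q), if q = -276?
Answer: -24331/912817008 ≈ -2.6655e-5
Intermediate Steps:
(24331/(-11983))/O(q) = (24331/(-11983))/((-276)**2) = (24331*(-1/11983))/76176 = -24331/11983*1/76176 = -24331/912817008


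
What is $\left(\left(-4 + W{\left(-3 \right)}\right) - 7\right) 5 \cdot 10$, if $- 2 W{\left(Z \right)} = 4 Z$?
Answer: $-250$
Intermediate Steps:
$W{\left(Z \right)} = - 2 Z$ ($W{\left(Z \right)} = - \frac{4 Z}{2} = - 2 Z$)
$\left(\left(-4 + W{\left(-3 \right)}\right) - 7\right) 5 \cdot 10 = \left(\left(-4 - -6\right) - 7\right) 5 \cdot 10 = \left(\left(-4 + 6\right) - 7\right) 5 \cdot 10 = \left(2 - 7\right) 5 \cdot 10 = \left(-5\right) 5 \cdot 10 = \left(-25\right) 10 = -250$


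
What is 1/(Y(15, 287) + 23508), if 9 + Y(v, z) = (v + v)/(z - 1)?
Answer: 143/3360372 ≈ 4.2555e-5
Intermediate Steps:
Y(v, z) = -9 + 2*v/(-1 + z) (Y(v, z) = -9 + (v + v)/(z - 1) = -9 + (2*v)/(-1 + z) = -9 + 2*v/(-1 + z))
1/(Y(15, 287) + 23508) = 1/((9 - 9*287 + 2*15)/(-1 + 287) + 23508) = 1/((9 - 2583 + 30)/286 + 23508) = 1/((1/286)*(-2544) + 23508) = 1/(-1272/143 + 23508) = 1/(3360372/143) = 143/3360372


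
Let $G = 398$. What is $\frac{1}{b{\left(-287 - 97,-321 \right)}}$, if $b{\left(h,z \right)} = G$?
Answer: $\frac{1}{398} \approx 0.0025126$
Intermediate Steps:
$b{\left(h,z \right)} = 398$
$\frac{1}{b{\left(-287 - 97,-321 \right)}} = \frac{1}{398}$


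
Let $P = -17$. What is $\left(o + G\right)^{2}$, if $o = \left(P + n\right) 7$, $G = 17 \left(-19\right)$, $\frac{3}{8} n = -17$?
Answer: $\frac{5189284}{9} \approx 5.7659 \cdot 10^{5}$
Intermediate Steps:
$n = - \frac{136}{3}$ ($n = \frac{8}{3} \left(-17\right) = - \frac{136}{3} \approx -45.333$)
$G = -323$
$o = - \frac{1309}{3}$ ($o = \left(-17 - \frac{136}{3}\right) 7 = \left(- \frac{187}{3}\right) 7 = - \frac{1309}{3} \approx -436.33$)
$\left(o + G\right)^{2} = \left(- \frac{1309}{3} - 323\right)^{2} = \left(- \frac{2278}{3}\right)^{2} = \frac{5189284}{9}$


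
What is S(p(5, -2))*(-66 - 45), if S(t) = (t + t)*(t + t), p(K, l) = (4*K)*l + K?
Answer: -543900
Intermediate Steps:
p(K, l) = K + 4*K*l (p(K, l) = 4*K*l + K = K + 4*K*l)
S(t) = 4*t² (S(t) = (2*t)*(2*t) = 4*t²)
S(p(5, -2))*(-66 - 45) = (4*(5*(1 + 4*(-2)))²)*(-66 - 45) = (4*(5*(1 - 8))²)*(-111) = (4*(5*(-7))²)*(-111) = (4*(-35)²)*(-111) = (4*1225)*(-111) = 4900*(-111) = -543900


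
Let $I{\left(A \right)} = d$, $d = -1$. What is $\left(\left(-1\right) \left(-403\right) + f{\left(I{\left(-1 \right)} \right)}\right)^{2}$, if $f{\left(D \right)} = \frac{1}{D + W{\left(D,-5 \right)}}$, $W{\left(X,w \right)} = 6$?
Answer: $\frac{4064256}{25} \approx 1.6257 \cdot 10^{5}$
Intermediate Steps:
$I{\left(A \right)} = -1$
$f{\left(D \right)} = \frac{1}{6 + D}$ ($f{\left(D \right)} = \frac{1}{D + 6} = \frac{1}{6 + D}$)
$\left(\left(-1\right) \left(-403\right) + f{\left(I{\left(-1 \right)} \right)}\right)^{2} = \left(\left(-1\right) \left(-403\right) + \frac{1}{6 - 1}\right)^{2} = \left(403 + \frac{1}{5}\right)^{2} = \left(\frac{2016}{5}\right)^{2} = \frac{4064256}{25}$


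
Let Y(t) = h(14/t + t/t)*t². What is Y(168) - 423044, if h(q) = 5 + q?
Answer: -251348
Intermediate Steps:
Y(t) = t²*(6 + 14/t) (Y(t) = (5 + (14/t + t/t))*t² = (5 + (14/t + 1))*t² = (5 + (1 + 14/t))*t² = (6 + 14/t)*t² = t²*(6 + 14/t))
Y(168) - 423044 = 2*168*(7 + 3*168) - 423044 = 2*168*(7 + 504) - 423044 = 2*168*511 - 423044 = 171696 - 423044 = -251348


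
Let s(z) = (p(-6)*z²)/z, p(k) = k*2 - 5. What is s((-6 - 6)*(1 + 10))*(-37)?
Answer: -83028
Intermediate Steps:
p(k) = -5 + 2*k (p(k) = 2*k - 5 = -5 + 2*k)
s(z) = -17*z (s(z) = ((-5 + 2*(-6))*z²)/z = ((-5 - 12)*z²)/z = (-17*z²)/z = -17*z)
s((-6 - 6)*(1 + 10))*(-37) = -17*(-6 - 6)*(1 + 10)*(-37) = -(-204)*11*(-37) = -17*(-132)*(-37) = 2244*(-37) = -83028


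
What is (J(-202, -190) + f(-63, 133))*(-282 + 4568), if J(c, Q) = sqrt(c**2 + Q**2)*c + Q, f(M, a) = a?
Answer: -244302 - 1731544*sqrt(19226) ≈ -2.4034e+8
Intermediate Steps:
J(c, Q) = Q + c*sqrt(Q**2 + c**2) (J(c, Q) = sqrt(Q**2 + c**2)*c + Q = c*sqrt(Q**2 + c**2) + Q = Q + c*sqrt(Q**2 + c**2))
(J(-202, -190) + f(-63, 133))*(-282 + 4568) = ((-190 - 202*sqrt((-190)**2 + (-202)**2)) + 133)*(-282 + 4568) = ((-190 - 202*sqrt(36100 + 40804)) + 133)*4286 = ((-190 - 404*sqrt(19226)) + 133)*4286 = (-57 - 404*sqrt(19226))*4286 = -244302 - 1731544*sqrt(19226)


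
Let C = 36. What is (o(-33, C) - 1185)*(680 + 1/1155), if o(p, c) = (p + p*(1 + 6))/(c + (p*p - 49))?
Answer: -83470062077/103565 ≈ -8.0597e+5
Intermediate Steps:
o(p, c) = 8*p/(-49 + c + p²) (o(p, c) = (p + p*7)/(c + (p² - 49)) = (p + 7*p)/(c + (-49 + p²)) = (8*p)/(-49 + c + p²) = 8*p/(-49 + c + p²))
(o(-33, C) - 1185)*(680 + 1/1155) = (8*(-33)/(-49 + 36 + (-33)²) - 1185)*(680 + 1/1155) = (8*(-33)/(-49 + 36 + 1089) - 1185)*(680 + 1/1155) = (8*(-33)/1076 - 1185)*(785401/1155) = (8*(-33)*(1/1076) - 1185)*(785401/1155) = (-66/269 - 1185)*(785401/1155) = -318831/269*785401/1155 = -83470062077/103565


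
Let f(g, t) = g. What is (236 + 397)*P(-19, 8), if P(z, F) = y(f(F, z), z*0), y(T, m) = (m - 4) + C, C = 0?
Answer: -2532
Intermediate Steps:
y(T, m) = -4 + m (y(T, m) = (m - 4) + 0 = (-4 + m) + 0 = -4 + m)
P(z, F) = -4 (P(z, F) = -4 + z*0 = -4 + 0 = -4)
(236 + 397)*P(-19, 8) = (236 + 397)*(-4) = 633*(-4) = -2532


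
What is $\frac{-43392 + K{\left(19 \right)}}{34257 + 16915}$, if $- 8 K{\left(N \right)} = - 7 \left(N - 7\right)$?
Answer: $- \frac{86763}{102344} \approx -0.84776$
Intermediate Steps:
$K{\left(N \right)} = - \frac{49}{8} + \frac{7 N}{8}$ ($K{\left(N \right)} = - \frac{\left(-7\right) \left(N - 7\right)}{8} = - \frac{\left(-7\right) \left(-7 + N\right)}{8} = - \frac{49 - 7 N}{8} = - \frac{49}{8} + \frac{7 N}{8}$)
$\frac{-43392 + K{\left(19 \right)}}{34257 + 16915} = \frac{-43392 + \left(- \frac{49}{8} + \frac{7}{8} \cdot 19\right)}{34257 + 16915} = \frac{-43392 + \left(- \frac{49}{8} + \frac{133}{8}\right)}{51172} = \left(-43392 + \frac{21}{2}\right) \frac{1}{51172} = \left(- \frac{86763}{2}\right) \frac{1}{51172} = - \frac{86763}{102344}$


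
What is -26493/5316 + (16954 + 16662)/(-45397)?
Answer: -41860769/7313044 ≈ -5.7241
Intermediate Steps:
-26493/5316 + (16954 + 16662)/(-45397) = -26493*1/5316 + 33616*(-1/45397) = -8831/1772 - 3056/4127 = -41860769/7313044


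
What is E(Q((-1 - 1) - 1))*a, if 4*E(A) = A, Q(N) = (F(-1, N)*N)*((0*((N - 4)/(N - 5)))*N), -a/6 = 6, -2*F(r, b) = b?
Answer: 0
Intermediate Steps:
F(r, b) = -b/2
a = -36 (a = -6*6 = -36)
Q(N) = 0 (Q(N) = ((-N/2)*N)*((0*((N - 4)/(N - 5)))*N) = (-N²/2)*((0*((-4 + N)/(-5 + N)))*N) = (-N²/2)*(0*N) = -N²/2*0 = 0)
E(A) = A/4
E(Q((-1 - 1) - 1))*a = ((¼)*0)*(-36) = 0*(-36) = 0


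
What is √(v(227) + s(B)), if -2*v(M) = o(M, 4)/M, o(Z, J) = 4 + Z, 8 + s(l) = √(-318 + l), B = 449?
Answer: √(-1753802 + 206116*√131)/454 ≈ 1.7137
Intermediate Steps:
s(l) = -8 + √(-318 + l)
v(M) = -(4 + M)/(2*M)
√(v(227) + s(B)) = √((½)*(-4 - 1*227)/227 + (-8 + √(-318 + 449))) = √((½)*(1/227)*(-4 - 227) + (-8 + √131)) = √((½)*(1/227)*(-231) + (-8 + √131)) = √(-231/454 + (-8 + √131)) = √(-3863/454 + √131)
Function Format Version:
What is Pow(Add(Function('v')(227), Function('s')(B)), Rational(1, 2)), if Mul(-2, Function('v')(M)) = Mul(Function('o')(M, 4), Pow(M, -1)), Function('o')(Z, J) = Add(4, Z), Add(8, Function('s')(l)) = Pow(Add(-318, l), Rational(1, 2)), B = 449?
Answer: Mul(Rational(1, 454), Pow(Add(-1753802, Mul(206116, Pow(131, Rational(1, 2)))), Rational(1, 2))) ≈ 1.7137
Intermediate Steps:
Function('s')(l) = Add(-8, Pow(Add(-318, l), Rational(1, 2)))
Function('v')(M) = Mul(Rational(-1, 2), Pow(M, -1), Add(4, M)) (Function('v')(M) = Mul(Rational(-1, 2), Mul(Add(4, M), Pow(M, -1))) = Mul(Rational(-1, 2), Mul(Pow(M, -1), Add(4, M))) = Mul(Rational(-1, 2), Pow(M, -1), Add(4, M)))
Pow(Add(Function('v')(227), Function('s')(B)), Rational(1, 2)) = Pow(Add(Mul(Rational(1, 2), Pow(227, -1), Add(-4, Mul(-1, 227))), Add(-8, Pow(Add(-318, 449), Rational(1, 2)))), Rational(1, 2)) = Pow(Add(Mul(Rational(1, 2), Rational(1, 227), Add(-4, -227)), Add(-8, Pow(131, Rational(1, 2)))), Rational(1, 2)) = Pow(Add(Mul(Rational(1, 2), Rational(1, 227), -231), Add(-8, Pow(131, Rational(1, 2)))), Rational(1, 2)) = Pow(Add(Rational(-231, 454), Add(-8, Pow(131, Rational(1, 2)))), Rational(1, 2)) = Pow(Add(Rational(-3863, 454), Pow(131, Rational(1, 2))), Rational(1, 2))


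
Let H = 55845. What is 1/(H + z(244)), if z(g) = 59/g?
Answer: 244/13626239 ≈ 1.7907e-5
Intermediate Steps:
1/(H + z(244)) = 1/(55845 + 59/244) = 1/(13626239/244) = 244/13626239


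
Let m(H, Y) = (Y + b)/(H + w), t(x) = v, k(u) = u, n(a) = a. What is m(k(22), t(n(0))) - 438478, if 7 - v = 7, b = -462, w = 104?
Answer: -1315445/3 ≈ -4.3848e+5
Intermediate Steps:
v = 0 (v = 7 - 1*7 = 7 - 7 = 0)
t(x) = 0
m(H, Y) = (-462 + Y)/(104 + H) (m(H, Y) = (Y - 462)/(H + 104) = (-462 + Y)/(104 + H))
m(k(22), t(n(0))) - 438478 = (-462 + 0)/(104 + 22) - 438478 = -462/126 - 438478 = (1/126)*(-462) - 438478 = -11/3 - 438478 = -1315445/3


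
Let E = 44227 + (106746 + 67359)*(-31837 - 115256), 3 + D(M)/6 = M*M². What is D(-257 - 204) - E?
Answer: 25021749434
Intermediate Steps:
D(M) = -18 + 6*M³ (D(M) = -18 + 6*(M*M²) = -18 + 6*M³)
E = -25609582538 (E = 44227 + 174105*(-147093) = 44227 - 25609626765 = -25609582538)
D(-257 - 204) - E = (-18 + 6*(-257 - 204)³) - 1*(-25609582538) = (-18 + 6*(-461)³) + 25609582538 = (-18 + 6*(-97972181)) + 25609582538 = (-18 - 587833086) + 25609582538 = -587833104 + 25609582538 = 25021749434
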